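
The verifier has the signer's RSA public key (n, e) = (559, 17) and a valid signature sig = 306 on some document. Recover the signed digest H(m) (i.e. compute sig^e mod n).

544

Squares mod 559: sig^1≡306, sig^2≡283, sig^4≡152, sig^8≡185, sig^16≡126
17 = 16 + 1, so sig^17 ≡ 126·306 ≡ 544 (mod 559)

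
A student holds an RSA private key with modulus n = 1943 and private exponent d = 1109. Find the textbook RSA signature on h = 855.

Squares mod 1943: h^1≡855, h^2≡457, h^4≡948, h^8≡1038, h^16≡1022, h^32≡1093, h^64≡1647, h^128≡181, h^256≡1673, h^512≡1009, h^1024≡1892
1109 = 1024 + 64 + 16 + 4 + 1, so h^1109 ≡ 1892·1647·1022·948·855 ≡ 98 (mod 1943)

98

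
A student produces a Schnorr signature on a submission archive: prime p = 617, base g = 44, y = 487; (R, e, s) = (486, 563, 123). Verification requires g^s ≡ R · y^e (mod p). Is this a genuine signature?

forged

g^s mod p:
44^2 = 1936 ≡ 85
44^4 ≡ 85^2 = 7225 ≡ 438
44^8 ≡ 438^2 = 191844 ≡ 574
44^16 ≡ 574^2 = 329476 ≡ 615
44^32 ≡ 615^2 = 378225 ≡ 4
44^64 ≡ 4^2 = 16
123 = 64 + 32 + 16 + 8 + 2 + 1, so 44^123 ≡ 16·4·615·574·85·44 ≡ 606 (mod 617)
R · y^e mod p:
487^2 = 237169 ≡ 241
487^4 ≡ 241^2 = 58081 ≡ 83
487^8 ≡ 83^2 = 6889 ≡ 102
487^16 ≡ 102^2 = 10404 ≡ 532
487^32 ≡ 532^2 = 283024 ≡ 438
487^64 ≡ 438^2 = 191844 ≡ 574
487^128 ≡ 574^2 = 329476 ≡ 615
487^256 ≡ 615^2 = 378225 ≡ 4
487^512 ≡ 4^2 = 16
563 = 512 + 32 + 16 + 2 + 1, so 487^563 ≡ 16·438·532·241·487 ≡ 579 (mod 617)
486·579 = 281394 ≡ 42 (mod 617)
606 ≠ 42; the check fails.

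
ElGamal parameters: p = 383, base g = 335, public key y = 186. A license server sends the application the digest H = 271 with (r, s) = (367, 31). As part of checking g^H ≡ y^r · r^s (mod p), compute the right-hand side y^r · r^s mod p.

111

186^2 = 34596 ≡ 126
186^4 ≡ 126^2 = 15876 ≡ 173
186^8 ≡ 173^2 = 29929 ≡ 55
186^16 ≡ 55^2 = 3025 ≡ 344
186^32 ≡ 344^2 = 118336 ≡ 372
186^64 ≡ 372^2 = 138384 ≡ 121
186^128 ≡ 121^2 = 14641 ≡ 87
186^256 ≡ 87^2 = 7569 ≡ 292
367 = 256 + 64 + 32 + 8 + 4 + 2 + 1, so 186^367 ≡ 292·121·372·55·173·126·186 ≡ 172 (mod 383)
367^2 = 134689 ≡ 256
367^4 ≡ 256^2 = 65536 ≡ 43
367^8 ≡ 43^2 = 1849 ≡ 317
367^16 ≡ 317^2 = 100489 ≡ 143
31 = 16 + 8 + 4 + 2 + 1, so 367^31 ≡ 143·317·43·256·367 ≡ 230 (mod 383)
y^r · r^s ≡ 172·230 = 39560 ≡ 111 (mod 383)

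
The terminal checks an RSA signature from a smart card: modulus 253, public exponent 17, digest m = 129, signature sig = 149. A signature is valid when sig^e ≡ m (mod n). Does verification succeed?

sig^2 ≡ 149^2 = 22201 ≡ 190
sig^4 ≡ 190^2 = 36100 ≡ 174
sig^8 ≡ 174^2 = 30276 ≡ 169
sig^16 ≡ 169^2 = 28561 ≡ 225
17 = 16 + 1, so sig^17 ≡ 225·149 ≡ 129 (mod 253)
Since 129 equals the digest 129, verification succeeds.

passes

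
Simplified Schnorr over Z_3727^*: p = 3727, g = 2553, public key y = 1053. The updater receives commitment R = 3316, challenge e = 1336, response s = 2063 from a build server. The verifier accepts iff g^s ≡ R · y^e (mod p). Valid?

yes

g^s mod p:
2553^2 = 6517809 ≡ 3013
2553^4 ≡ 3013^2 = 9078169 ≡ 2924
2553^8 ≡ 2924^2 = 8549776 ≡ 38
2553^16 ≡ 38^2 = 1444
2553^32 ≡ 1444^2 = 2085136 ≡ 1743
2553^64 ≡ 1743^2 = 3038049 ≡ 544
2553^128 ≡ 544^2 = 295936 ≡ 1503
2553^256 ≡ 1503^2 = 2259009 ≡ 447
2553^512 ≡ 447^2 = 199809 ≡ 2278
2553^1024 ≡ 2278^2 = 5189284 ≡ 1300
2553^2048 ≡ 1300^2 = 1690000 ≡ 1669
2063 = 2048 + 8 + 4 + 2 + 1, so 2553^2063 ≡ 1669·38·2924·3013·2553 ≡ 1744 (mod 3727)
R · y^e mod p:
1053^2 = 1108809 ≡ 1890
1053^4 ≡ 1890^2 = 3572100 ≡ 1634
1053^8 ≡ 1634^2 = 2669956 ≡ 1424
1053^16 ≡ 1424^2 = 2027776 ≡ 288
1053^32 ≡ 288^2 = 82944 ≡ 950
1053^64 ≡ 950^2 = 902500 ≡ 566
1053^128 ≡ 566^2 = 320356 ≡ 3561
1053^256 ≡ 3561^2 = 12680721 ≡ 1467
1053^512 ≡ 1467^2 = 2152089 ≡ 1610
1053^1024 ≡ 1610^2 = 2592100 ≡ 1835
1336 = 1024 + 256 + 32 + 16 + 8, so 1053^1336 ≡ 1835·1467·950·288·1424 ≡ 1093 (mod 3727)
3316·1093 = 3624388 ≡ 1744 (mod 3727)
1744 ≡ 1744 (mod 3727); signature holds.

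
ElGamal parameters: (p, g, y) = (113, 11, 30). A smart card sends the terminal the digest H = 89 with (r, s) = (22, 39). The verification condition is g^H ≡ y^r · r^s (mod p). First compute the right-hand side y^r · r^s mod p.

30^2 = 900 ≡ 109
30^4 ≡ 109^2 = 11881 ≡ 16
30^8 ≡ 16^2 = 256 ≡ 30
30^16 ≡ 30^2 = 900 ≡ 109
22 = 16 + 4 + 2, so 30^22 ≡ 109·16·109 ≡ 30 (mod 113)
22^2 = 484 ≡ 32
22^4 ≡ 32^2 = 1024 ≡ 7
22^8 ≡ 7^2 = 49
22^16 ≡ 49^2 = 2401 ≡ 28
22^32 ≡ 28^2 = 784 ≡ 106
39 = 32 + 4 + 2 + 1, so 22^39 ≡ 106·7·32·22 ≡ 82 (mod 113)
y^r · r^s ≡ 30·82 = 2460 ≡ 87 (mod 113)

87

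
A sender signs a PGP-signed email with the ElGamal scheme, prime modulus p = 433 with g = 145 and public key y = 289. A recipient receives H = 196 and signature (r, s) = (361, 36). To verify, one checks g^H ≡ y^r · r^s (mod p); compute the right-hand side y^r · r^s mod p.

367

289^2 = 83521 ≡ 385
289^4 ≡ 385^2 = 148225 ≡ 139
289^8 ≡ 139^2 = 19321 ≡ 269
289^16 ≡ 269^2 = 72361 ≡ 50
289^32 ≡ 50^2 = 2500 ≡ 335
289^64 ≡ 335^2 = 112225 ≡ 78
289^128 ≡ 78^2 = 6084 ≡ 22
289^256 ≡ 22^2 = 484 ≡ 51
361 = 256 + 64 + 32 + 8 + 1, so 289^361 ≡ 51·78·335·269·289 ≡ 78 (mod 433)
361^2 = 130321 ≡ 421
361^4 ≡ 421^2 = 177241 ≡ 144
361^8 ≡ 144^2 = 20736 ≡ 385
361^16 ≡ 385^2 = 148225 ≡ 139
361^32 ≡ 139^2 = 19321 ≡ 269
36 = 32 + 4, so 361^36 ≡ 269·144 ≡ 199 (mod 433)
y^r · r^s ≡ 78·199 = 15522 ≡ 367 (mod 433)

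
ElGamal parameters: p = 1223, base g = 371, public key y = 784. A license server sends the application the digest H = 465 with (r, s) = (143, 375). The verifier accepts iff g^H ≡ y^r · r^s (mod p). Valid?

Left side g^H mod p:
371^2 = 137641 ≡ 665
371^4 ≡ 665^2 = 442225 ≡ 722
371^8 ≡ 722^2 = 521284 ≡ 286
371^16 ≡ 286^2 = 81796 ≡ 1078
371^32 ≡ 1078^2 = 1162084 ≡ 234
371^64 ≡ 234^2 = 54756 ≡ 944
371^128 ≡ 944^2 = 891136 ≡ 792
371^256 ≡ 792^2 = 627264 ≡ 1088
465 = 256 + 128 + 64 + 16 + 1, so 371^465 ≡ 1088·792·944·1078·371 ≡ 941 (mod 1223)
Right side y^r · r^s mod p:
784^2 = 614656 ≡ 710
784^4 ≡ 710^2 = 504100 ≡ 224
784^8 ≡ 224^2 = 50176 ≡ 33
784^16 ≡ 33^2 = 1089
784^32 ≡ 1089^2 = 1185921 ≡ 834
784^64 ≡ 834^2 = 695556 ≡ 892
784^128 ≡ 892^2 = 795664 ≡ 714
143 = 128 + 8 + 4 + 2 + 1, so 784^143 ≡ 714·33·224·710·784 ≡ 9 (mod 1223)
143^2 = 20449 ≡ 881
143^4 ≡ 881^2 = 776161 ≡ 779
143^8 ≡ 779^2 = 606841 ≡ 233
143^16 ≡ 233^2 = 54289 ≡ 477
143^32 ≡ 477^2 = 227529 ≡ 51
143^64 ≡ 51^2 = 2601 ≡ 155
143^128 ≡ 155^2 = 24025 ≡ 788
143^256 ≡ 788^2 = 620944 ≡ 883
375 = 256 + 64 + 32 + 16 + 4 + 2 + 1, so 143^375 ≡ 883·155·51·477·779·881·143 ≡ 997 (mod 1223)
9·997 = 8973 ≡ 412 (mod 1223)
941 ≠ 412, so verification fails.

no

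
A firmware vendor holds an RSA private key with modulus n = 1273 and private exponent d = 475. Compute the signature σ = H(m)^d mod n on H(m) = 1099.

Squares mod 1273: (H(m))^1≡1099, (H(m))^2≡997, (H(m))^4≡1069, (H(m))^8≡880, (H(m))^16≡416, (H(m))^32≡1201, (H(m))^64≡92, (H(m))^128≡826, (H(m))^256≡1221
475 = 256 + 128 + 64 + 16 + 8 + 2 + 1, so (H(m))^475 ≡ 1221·826·92·416·880·997·1099 ≡ 1214 (mod 1273)

1214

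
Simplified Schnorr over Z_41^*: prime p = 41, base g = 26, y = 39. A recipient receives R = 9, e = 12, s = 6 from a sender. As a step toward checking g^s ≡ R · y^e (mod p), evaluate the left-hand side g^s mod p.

5

26^2 = 676 ≡ 20
26^4 ≡ 20^2 = 400 ≡ 31
6 = 4 + 2, so 26^6 ≡ 31·20 ≡ 5 (mod 41)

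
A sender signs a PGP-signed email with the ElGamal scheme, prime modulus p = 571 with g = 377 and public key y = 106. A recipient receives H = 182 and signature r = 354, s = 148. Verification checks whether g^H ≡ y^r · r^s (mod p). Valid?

no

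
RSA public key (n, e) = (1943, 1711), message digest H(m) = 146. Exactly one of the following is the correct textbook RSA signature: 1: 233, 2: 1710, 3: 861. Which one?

Candidate 1: Squares mod 1943: 233^1≡233, 233^2≡1828, 233^4≡1567, 233^8≡1480, 233^16≡639, 233^32≡291, 233^64≡1132, 233^128≡987, 233^256≡726, 233^512≡523, 233^1024≡1509; 1711 = 1024 + 512 + 128 + 32 + 8 + 4 + 2 + 1, so 233^1711 ≡ 1509·523·987·291·1480·1567·1828·233 ≡ 146 (mod 1943)
  → matches H(m) = 146
Candidate 2: Squares mod 1943: 1710^1≡1710, 1710^2≡1828, 1710^4≡1567, 1710^8≡1480, 1710^16≡639, 1710^32≡291, 1710^64≡1132, 1710^128≡987, 1710^256≡726, 1710^512≡523, 1710^1024≡1509; 1711 = 1024 + 512 + 128 + 32 + 8 + 4 + 2 + 1, so 1710^1711 ≡ 1509·523·987·291·1480·1567·1828·1710 ≡ 1797 (mod 1943)
Candidate 3: Squares mod 1943: 861^1≡861, 861^2≡1038, 861^4≡1022, 861^8≡1093, 861^16≡1647, 861^32≡181, 861^64≡1673, 861^128≡1009, 861^256≡1892, 861^512≡658, 861^1024≡1618; 1711 = 1024 + 512 + 128 + 32 + 8 + 4 + 2 + 1, so 861^1711 ≡ 1618·658·1009·181·1093·1022·1038·861 ≡ 750 (mod 1943)

1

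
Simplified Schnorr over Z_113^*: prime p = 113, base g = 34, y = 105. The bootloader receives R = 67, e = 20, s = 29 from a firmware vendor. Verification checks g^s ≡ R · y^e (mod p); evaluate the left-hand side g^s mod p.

34^2 = 1156 ≡ 26
34^4 ≡ 26^2 = 676 ≡ 111
34^8 ≡ 111^2 = 12321 ≡ 4
34^16 ≡ 4^2 = 16
29 = 16 + 8 + 4 + 1, so 34^29 ≡ 16·4·111·34 ≡ 55 (mod 113)

55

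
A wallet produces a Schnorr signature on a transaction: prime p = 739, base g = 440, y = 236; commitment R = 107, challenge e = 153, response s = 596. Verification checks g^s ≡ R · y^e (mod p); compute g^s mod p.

440^2 = 193600 ≡ 721
440^4 ≡ 721^2 = 519841 ≡ 324
440^8 ≡ 324^2 = 104976 ≡ 38
440^16 ≡ 38^2 = 1444 ≡ 705
440^32 ≡ 705^2 = 497025 ≡ 417
440^64 ≡ 417^2 = 173889 ≡ 224
440^128 ≡ 224^2 = 50176 ≡ 663
440^256 ≡ 663^2 = 439569 ≡ 603
440^512 ≡ 603^2 = 363609 ≡ 21
596 = 512 + 64 + 16 + 4, so 440^596 ≡ 21·224·705·324 ≡ 155 (mod 739)

155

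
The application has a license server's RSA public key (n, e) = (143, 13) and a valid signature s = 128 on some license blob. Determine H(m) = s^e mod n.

s^2 ≡ 128^2 = 16384 ≡ 82
s^4 ≡ 82^2 = 6724 ≡ 3
s^8 ≡ 3^2 = 9
13 = 8 + 4 + 1, so s^13 ≡ 9·3·128 ≡ 24 (mod 143)

24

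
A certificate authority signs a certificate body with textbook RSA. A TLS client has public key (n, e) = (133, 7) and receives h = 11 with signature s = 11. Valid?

Squares mod 133: s^1≡11, s^2≡121, s^4≡11
7 = 4 + 2 + 1, so s^7 ≡ 11·121·11 ≡ 11 (mod 133)
s^7 mod 133 = 11 matches h.

yes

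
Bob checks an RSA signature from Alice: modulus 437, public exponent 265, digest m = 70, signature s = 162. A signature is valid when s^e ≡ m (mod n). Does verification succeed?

Squares mod 437: s^1≡162, s^2≡24, s^4≡139, s^8≡93, s^16≡346, s^32≡415, s^64≡47, s^128≡24, s^256≡139
265 = 256 + 8 + 1, so s^265 ≡ 139·93·162 ≡ 70 (mod 437)
s^265 mod 437 = 70 matches m.

passes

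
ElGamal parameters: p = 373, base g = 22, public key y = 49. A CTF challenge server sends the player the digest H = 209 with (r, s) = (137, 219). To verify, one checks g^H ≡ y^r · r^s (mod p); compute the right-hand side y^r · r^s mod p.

158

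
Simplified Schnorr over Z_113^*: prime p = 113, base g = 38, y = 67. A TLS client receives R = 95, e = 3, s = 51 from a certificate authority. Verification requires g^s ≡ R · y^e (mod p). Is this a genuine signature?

g^s mod p:
Squares mod 113: 38^1≡38, 38^2≡88, 38^4≡60, 38^8≡97, 38^16≡30, 38^32≡109
51 = 32 + 16 + 2 + 1, so 38^51 ≡ 109·30·88·38 ≡ 96 (mod 113)
R · y^e mod p:
Squares mod 113: 67^1≡67, 67^2≡82
3 = 2 + 1, so 67^3 ≡ 82·67 ≡ 70 (mod 113)
95·70 = 6650 ≡ 96 (mod 113)
96 ≡ 96 (mod 113); signature holds.

genuine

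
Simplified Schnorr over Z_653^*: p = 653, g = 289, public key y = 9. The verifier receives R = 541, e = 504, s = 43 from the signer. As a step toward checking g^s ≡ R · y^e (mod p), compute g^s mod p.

196

289^2 = 83521 ≡ 590
289^4 ≡ 590^2 = 348100 ≡ 51
289^8 ≡ 51^2 = 2601 ≡ 642
289^16 ≡ 642^2 = 412164 ≡ 121
289^32 ≡ 121^2 = 14641 ≡ 275
43 = 32 + 8 + 2 + 1, so 289^43 ≡ 275·642·590·289 ≡ 196 (mod 653)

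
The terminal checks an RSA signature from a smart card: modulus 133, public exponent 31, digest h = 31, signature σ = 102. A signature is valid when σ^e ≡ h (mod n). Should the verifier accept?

reject

σ^2 ≡ 102^2 = 10404 ≡ 30
σ^4 ≡ 30^2 = 900 ≡ 102
σ^8 ≡ 102^2 = 10404 ≡ 30
σ^16 ≡ 30^2 = 900 ≡ 102
31 = 16 + 8 + 4 + 2 + 1, so σ^31 ≡ 102·30·102·30·102 ≡ 102 (mod 133)
The recovered value 102 does not match the digest 31.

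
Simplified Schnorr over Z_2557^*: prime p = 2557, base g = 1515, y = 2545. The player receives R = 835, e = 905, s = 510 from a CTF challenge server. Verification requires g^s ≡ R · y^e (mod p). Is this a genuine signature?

forged

g^s mod p:
Squares mod 2557: 1515^1≡1515, 1515^2≡1596, 1515^4≡444, 1515^8≡247, 1515^16≡2198, 1515^32≡1031, 1515^64≡1806, 1515^128≡1461, 1515^256≡1983
510 = 256 + 128 + 64 + 32 + 16 + 8 + 4 + 2, so 1515^510 ≡ 1983·1461·1806·1031·2198·247·444·1596 ≡ 27 (mod 2557)
R · y^e mod p:
Squares mod 2557: 2545^1≡2545, 2545^2≡144, 2545^4≡280, 2545^8≡1690, 2545^16≡2488, 2545^32≡2204, 2545^64≡1873, 2545^128≡2482, 2545^256≡511, 2545^512≡307
905 = 512 + 256 + 128 + 8 + 1, so 2545^905 ≡ 307·511·2482·1690·2545 ≡ 2379 (mod 2557)
835·2379 = 1986465 ≡ 2233 (mod 2557)
27 ≠ 2233; the check fails.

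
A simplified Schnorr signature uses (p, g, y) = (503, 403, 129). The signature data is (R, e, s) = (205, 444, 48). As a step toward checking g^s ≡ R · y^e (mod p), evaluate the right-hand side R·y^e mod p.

129^2 = 16641 ≡ 42
129^4 ≡ 42^2 = 1764 ≡ 255
129^8 ≡ 255^2 = 65025 ≡ 138
129^16 ≡ 138^2 = 19044 ≡ 433
129^32 ≡ 433^2 = 187489 ≡ 373
129^64 ≡ 373^2 = 139129 ≡ 301
129^128 ≡ 301^2 = 90601 ≡ 61
129^256 ≡ 61^2 = 3721 ≡ 200
444 = 256 + 128 + 32 + 16 + 8 + 4, so 129^444 ≡ 200·61·373·433·138·255 ≡ 445 (mod 503)
R · y^e ≡ 205·445 = 91225 ≡ 182 (mod 503)

182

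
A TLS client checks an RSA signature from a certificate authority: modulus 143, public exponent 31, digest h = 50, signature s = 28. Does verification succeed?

s^2 ≡ 28^2 = 784 ≡ 69
s^4 ≡ 69^2 = 4761 ≡ 42
s^8 ≡ 42^2 = 1764 ≡ 48
s^16 ≡ 48^2 = 2304 ≡ 16
31 = 16 + 8 + 4 + 2 + 1, so s^31 ≡ 16·48·42·69·28 ≡ 50 (mod 143)
50 = h, so the signature checks out.

passes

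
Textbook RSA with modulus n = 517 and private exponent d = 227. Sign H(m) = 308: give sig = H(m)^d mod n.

352

(H(m))^2 ≡ 308^2 = 94864 ≡ 253
(H(m))^4 ≡ 253^2 = 64009 ≡ 418
(H(m))^8 ≡ 418^2 = 174724 ≡ 495
(H(m))^16 ≡ 495^2 = 245025 ≡ 484
(H(m))^32 ≡ 484^2 = 234256 ≡ 55
(H(m))^64 ≡ 55^2 = 3025 ≡ 440
(H(m))^128 ≡ 440^2 = 193600 ≡ 242
227 = 128 + 64 + 32 + 2 + 1, so (H(m))^227 ≡ 242·440·55·253·308 ≡ 352 (mod 517)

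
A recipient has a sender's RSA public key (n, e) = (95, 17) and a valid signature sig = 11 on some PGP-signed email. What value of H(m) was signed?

26

Squares mod 95: sig^1≡11, sig^2≡26, sig^4≡11, sig^8≡26, sig^16≡11
17 = 16 + 1, so sig^17 ≡ 11·11 ≡ 26 (mod 95)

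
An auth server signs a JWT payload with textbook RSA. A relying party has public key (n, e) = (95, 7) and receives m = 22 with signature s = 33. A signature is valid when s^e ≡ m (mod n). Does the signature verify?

verifies

s^2 ≡ 33^2 = 1089 ≡ 44
s^4 ≡ 44^2 = 1936 ≡ 36
7 = 4 + 2 + 1, so s^7 ≡ 36·44·33 ≡ 22 (mod 95)
s^7 mod 95 = 22 matches m.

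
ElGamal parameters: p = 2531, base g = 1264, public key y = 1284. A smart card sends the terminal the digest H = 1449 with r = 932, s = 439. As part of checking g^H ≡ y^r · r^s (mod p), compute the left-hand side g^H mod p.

401

1264^2 = 1597696 ≡ 635
1264^4 ≡ 635^2 = 403225 ≡ 796
1264^8 ≡ 796^2 = 633616 ≡ 866
1264^16 ≡ 866^2 = 749956 ≡ 780
1264^32 ≡ 780^2 = 608400 ≡ 960
1264^64 ≡ 960^2 = 921600 ≡ 316
1264^128 ≡ 316^2 = 99856 ≡ 1147
1264^256 ≡ 1147^2 = 1315609 ≡ 2020
1264^512 ≡ 2020^2 = 4080400 ≡ 428
1264^1024 ≡ 428^2 = 183184 ≡ 952
1449 = 1024 + 256 + 128 + 32 + 8 + 1, so 1264^1449 ≡ 952·2020·1147·960·866·1264 ≡ 401 (mod 2531)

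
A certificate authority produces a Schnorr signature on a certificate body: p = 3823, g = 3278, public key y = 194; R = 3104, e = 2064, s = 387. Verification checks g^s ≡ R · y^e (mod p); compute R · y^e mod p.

194^2 = 37636 ≡ 3229
194^4 ≡ 3229^2 = 10426441 ≡ 1120
194^8 ≡ 1120^2 = 1254400 ≡ 456
194^16 ≡ 456^2 = 207936 ≡ 1494
194^32 ≡ 1494^2 = 2232036 ≡ 3227
194^64 ≡ 3227^2 = 10413529 ≡ 3500
194^128 ≡ 3500^2 = 12250000 ≡ 1108
194^256 ≡ 1108^2 = 1227664 ≡ 481
194^512 ≡ 481^2 = 231361 ≡ 1981
194^1024 ≡ 1981^2 = 3924361 ≡ 1963
194^2048 ≡ 1963^2 = 3853369 ≡ 3608
2064 = 2048 + 16, so 194^2064 ≡ 3608·1494 ≡ 3745 (mod 3823)
R · y^e ≡ 3104·3745 = 11624480 ≡ 2560 (mod 3823)

2560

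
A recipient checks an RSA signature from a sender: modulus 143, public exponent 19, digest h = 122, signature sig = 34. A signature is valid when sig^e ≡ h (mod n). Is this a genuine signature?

Squares mod 143: sig^1≡34, sig^2≡12, sig^4≡1, sig^8≡1, sig^16≡1
19 = 16 + 2 + 1, so sig^19 ≡ 1·12·34 ≡ 122 (mod 143)
sig^19 mod 143 = 122 matches h.

genuine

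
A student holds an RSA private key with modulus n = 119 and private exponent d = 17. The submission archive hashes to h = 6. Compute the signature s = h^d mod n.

6

h^2 ≡ 6^2 = 36
h^4 ≡ 36^2 = 1296 ≡ 106
h^8 ≡ 106^2 = 11236 ≡ 50
h^16 ≡ 50^2 = 2500 ≡ 1
17 = 16 + 1, so h^17 ≡ 1·6 ≡ 6 (mod 119)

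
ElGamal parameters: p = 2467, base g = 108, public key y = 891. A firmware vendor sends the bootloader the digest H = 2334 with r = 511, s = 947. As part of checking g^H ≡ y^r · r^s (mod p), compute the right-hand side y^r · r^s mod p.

1120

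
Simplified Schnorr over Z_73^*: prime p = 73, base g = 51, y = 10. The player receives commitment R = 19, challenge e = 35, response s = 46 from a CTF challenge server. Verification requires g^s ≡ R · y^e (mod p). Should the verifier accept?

g^s mod p:
Squares mod 73: 51^1≡51, 51^2≡46, 51^4≡72, 51^8≡1, 51^16≡1, 51^32≡1
46 = 32 + 8 + 4 + 2, so 51^46 ≡ 1·1·72·46 ≡ 27 (mod 73)
R · y^e mod p:
Squares mod 73: 10^1≡10, 10^2≡27, 10^4≡72, 10^8≡1, 10^16≡1, 10^32≡1
35 = 32 + 2 + 1, so 10^35 ≡ 1·27·10 ≡ 51 (mod 73)
19·51 = 969 ≡ 20 (mod 73)
27 ≠ 20; the check fails.

reject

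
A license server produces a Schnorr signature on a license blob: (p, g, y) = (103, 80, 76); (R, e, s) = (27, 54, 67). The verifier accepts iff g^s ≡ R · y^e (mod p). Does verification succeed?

g^s mod p:
Squares mod 103: 80^1≡80, 80^2≡14, 80^4≡93, 80^8≡100, 80^16≡9, 80^32≡81, 80^64≡72
67 = 64 + 2 + 1, so 80^67 ≡ 72·14·80 ≡ 94 (mod 103)
R · y^e mod p:
Squares mod 103: 76^1≡76, 76^2≡8, 76^4≡64, 76^8≡79, 76^16≡61, 76^32≡13
54 = 32 + 16 + 4 + 2, so 76^54 ≡ 13·61·64·8 ≡ 93 (mod 103)
27·93 = 2511 ≡ 39 (mod 103)
94 ≠ 39; the check fails.

fails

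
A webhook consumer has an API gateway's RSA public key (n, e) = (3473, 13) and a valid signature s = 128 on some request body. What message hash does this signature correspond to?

s^2 ≡ 128^2 = 16384 ≡ 2492
s^4 ≡ 2492^2 = 6210064 ≡ 340
s^8 ≡ 340^2 = 115600 ≡ 991
13 = 8 + 4 + 1, so s^13 ≡ 991·340·128 ≡ 606 (mod 3473)

606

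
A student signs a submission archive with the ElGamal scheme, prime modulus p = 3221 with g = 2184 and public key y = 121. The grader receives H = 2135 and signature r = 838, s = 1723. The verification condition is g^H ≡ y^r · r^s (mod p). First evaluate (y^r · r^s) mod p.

121^838 mod 3221 = 11
838^1723 mod 3221 = 2977
y^r · r^s ≡ 11·2977 = 32747 ≡ 537 (mod 3221)

537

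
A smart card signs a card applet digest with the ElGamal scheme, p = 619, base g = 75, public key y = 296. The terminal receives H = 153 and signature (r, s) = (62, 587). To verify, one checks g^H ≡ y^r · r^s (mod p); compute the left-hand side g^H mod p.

75^153 mod 619 = 492

492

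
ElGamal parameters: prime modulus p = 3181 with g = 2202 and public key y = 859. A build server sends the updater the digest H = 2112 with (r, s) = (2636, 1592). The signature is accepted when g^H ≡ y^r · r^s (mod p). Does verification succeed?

passes

Left side g^H mod p:
Squares mod 3181: 2202^1≡2202, 2202^2≡960, 2202^4≡2291, 2202^8≡31, 2202^16≡961, 2202^32≡1031, 2202^64≡507, 2202^128≡2569, 2202^256≡2367, 2202^512≡948, 2202^1024≡1662, 2202^2048≡1136
2112 = 2048 + 64, so 2202^2112 ≡ 1136·507 ≡ 191 (mod 3181)
Right side y^r · r^s mod p:
Squares mod 3181: 859^1≡859, 859^2≡3070, 859^4≡2778, 859^8≡178, 859^16≡3055, 859^32≡3152, 859^64≡841, 859^128≡1099, 859^256≡2202, 859^512≡960, 859^1024≡2291, 859^2048≡31
2636 = 2048 + 512 + 64 + 8 + 4, so 859^2636 ≡ 31·960·841·178·2778 ≡ 1145 (mod 3181)
Squares mod 3181: 2636^1≡2636, 2636^2≡1192, 2636^4≡2138, 2636^8≡3128, 2636^16≡2809, 2636^32≡1601, 2636^64≡2496, 2636^128≡1618, 2636^256≡3142, 2636^512≡1521, 2636^1024≡854
1592 = 1024 + 512 + 32 + 16 + 8, so 2636^1592 ≡ 854·1521·1601·2809·3128 ≡ 1192 (mod 3181)
1145·1192 = 1364840 ≡ 191 (mod 3181)
191 ≡ 191 (mod 3181), so the signature is genuine.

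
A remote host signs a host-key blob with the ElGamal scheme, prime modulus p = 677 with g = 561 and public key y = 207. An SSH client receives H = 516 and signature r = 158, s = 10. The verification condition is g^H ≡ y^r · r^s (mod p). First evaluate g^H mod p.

644

Squares mod 677: 561^1≡561, 561^2≡593, 561^4≡286, 561^8≡556, 561^16≡424, 561^32≡371, 561^64≡210, 561^128≡95, 561^256≡224, 561^512≡78
516 = 512 + 4, so 561^516 ≡ 78·286 ≡ 644 (mod 677)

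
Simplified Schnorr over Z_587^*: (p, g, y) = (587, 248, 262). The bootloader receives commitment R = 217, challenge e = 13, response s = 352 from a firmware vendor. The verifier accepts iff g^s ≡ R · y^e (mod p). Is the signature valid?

invalid

g^s mod p:
248^2 = 61504 ≡ 456
248^4 ≡ 456^2 = 207936 ≡ 138
248^8 ≡ 138^2 = 19044 ≡ 260
248^16 ≡ 260^2 = 67600 ≡ 95
248^32 ≡ 95^2 = 9025 ≡ 220
248^64 ≡ 220^2 = 48400 ≡ 266
248^128 ≡ 266^2 = 70756 ≡ 316
248^256 ≡ 316^2 = 99856 ≡ 66
352 = 256 + 64 + 32, so 248^352 ≡ 66·266·220 ≡ 447 (mod 587)
R · y^e mod p:
262^2 = 68644 ≡ 552
262^4 ≡ 552^2 = 304704 ≡ 51
262^8 ≡ 51^2 = 2601 ≡ 253
13 = 8 + 4 + 1, so 262^13 ≡ 253·51·262 ≡ 53 (mod 587)
217·53 = 11501 ≡ 348 (mod 587)
447 ≠ 348; the check fails.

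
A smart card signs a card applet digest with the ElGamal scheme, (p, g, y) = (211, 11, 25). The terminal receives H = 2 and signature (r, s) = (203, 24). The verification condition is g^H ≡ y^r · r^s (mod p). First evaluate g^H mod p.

121

11^2 = 121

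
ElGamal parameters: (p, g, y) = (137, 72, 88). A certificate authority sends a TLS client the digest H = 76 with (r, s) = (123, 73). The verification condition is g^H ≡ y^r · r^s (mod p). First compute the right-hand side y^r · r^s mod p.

123

Squares mod 137: 88^1≡88, 88^2≡72, 88^4≡115, 88^8≡73, 88^16≡123, 88^32≡59, 88^64≡56
123 = 64 + 32 + 16 + 8 + 2 + 1, so 88^123 ≡ 56·59·123·73·72·88 ≡ 115 (mod 137)
Squares mod 137: 123^1≡123, 123^2≡59, 123^4≡56, 123^8≡122, 123^16≡88, 123^32≡72, 123^64≡115
73 = 64 + 8 + 1, so 123^73 ≡ 115·122·123 ≡ 38 (mod 137)
y^r · r^s ≡ 115·38 = 4370 ≡ 123 (mod 137)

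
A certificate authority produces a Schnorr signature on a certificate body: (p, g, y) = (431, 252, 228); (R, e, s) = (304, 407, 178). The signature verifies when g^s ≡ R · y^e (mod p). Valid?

no

g^s mod p:
252^2 = 63504 ≡ 147
252^4 ≡ 147^2 = 21609 ≡ 59
252^8 ≡ 59^2 = 3481 ≡ 33
252^16 ≡ 33^2 = 1089 ≡ 227
252^32 ≡ 227^2 = 51529 ≡ 240
252^64 ≡ 240^2 = 57600 ≡ 277
252^128 ≡ 277^2 = 76729 ≡ 11
178 = 128 + 32 + 16 + 2, so 252^178 ≡ 11·240·227·147 ≡ 346 (mod 431)
R · y^e mod p:
228^2 = 51984 ≡ 264
228^4 ≡ 264^2 = 69696 ≡ 305
228^8 ≡ 305^2 = 93025 ≡ 360
228^16 ≡ 360^2 = 129600 ≡ 300
228^32 ≡ 300^2 = 90000 ≡ 352
228^64 ≡ 352^2 = 123904 ≡ 207
228^128 ≡ 207^2 = 42849 ≡ 180
228^256 ≡ 180^2 = 32400 ≡ 75
407 = 256 + 128 + 16 + 4 + 2 + 1, so 228^407 ≡ 75·180·300·305·264·228 ≡ 194 (mod 431)
304·194 = 58976 ≡ 360 (mod 431)
346 ≠ 360; the check fails.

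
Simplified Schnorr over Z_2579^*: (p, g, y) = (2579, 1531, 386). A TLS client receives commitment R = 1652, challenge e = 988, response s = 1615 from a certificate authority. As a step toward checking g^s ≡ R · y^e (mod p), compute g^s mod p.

124

Squares mod 2579: 1531^1≡1531, 1531^2≡2229, 1531^4≡1287, 1531^8≡651, 1531^16≡845, 1531^32≡2221, 1531^64≡1793, 1531^128≡1415, 1531^256≡921, 1531^512≡2329, 1531^1024≡604
1615 = 1024 + 512 + 64 + 8 + 4 + 2 + 1, so 1531^1615 ≡ 604·2329·1793·651·1287·2229·1531 ≡ 124 (mod 2579)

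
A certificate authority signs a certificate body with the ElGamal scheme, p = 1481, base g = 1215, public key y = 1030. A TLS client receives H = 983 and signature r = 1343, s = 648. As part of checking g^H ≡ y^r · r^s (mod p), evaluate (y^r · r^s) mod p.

1378

1030^2 = 1060900 ≡ 504
1030^4 ≡ 504^2 = 254016 ≡ 765
1030^8 ≡ 765^2 = 585225 ≡ 230
1030^16 ≡ 230^2 = 52900 ≡ 1065
1030^32 ≡ 1065^2 = 1134225 ≡ 1260
1030^64 ≡ 1260^2 = 1587600 ≡ 1449
1030^128 ≡ 1449^2 = 2099601 ≡ 1024
1030^256 ≡ 1024^2 = 1048576 ≡ 28
1030^512 ≡ 28^2 = 784
1030^1024 ≡ 784^2 = 614656 ≡ 41
1343 = 1024 + 256 + 32 + 16 + 8 + 4 + 2 + 1, so 1030^1343 ≡ 41·28·1260·1065·230·765·504·1030 ≡ 620 (mod 1481)
1343^2 = 1803649 ≡ 1272
1343^4 ≡ 1272^2 = 1617984 ≡ 732
1343^8 ≡ 732^2 = 535824 ≡ 1183
1343^16 ≡ 1183^2 = 1399489 ≡ 1425
1343^32 ≡ 1425^2 = 2030625 ≡ 174
1343^64 ≡ 174^2 = 30276 ≡ 656
1343^128 ≡ 656^2 = 430336 ≡ 846
1343^256 ≡ 846^2 = 715716 ≡ 393
1343^512 ≡ 393^2 = 154449 ≡ 425
648 = 512 + 128 + 8, so 1343^648 ≡ 425·846·1183 ≡ 7 (mod 1481)
y^r · r^s ≡ 620·7 = 4340 ≡ 1378 (mod 1481)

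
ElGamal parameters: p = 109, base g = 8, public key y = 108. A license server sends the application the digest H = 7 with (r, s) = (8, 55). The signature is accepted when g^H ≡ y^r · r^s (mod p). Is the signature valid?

valid

Left side g^H mod p:
8^2 = 64
8^4 ≡ 64^2 = 4096 ≡ 63
7 = 4 + 2 + 1, so 8^7 ≡ 63·64·8 ≡ 101 (mod 109)
Right side y^r · r^s mod p:
108^2 = 11664 ≡ 1
108^4 ≡ 1^2 = 1
108^8 ≡ 1^2 = 1
8^2 = 64
8^4 ≡ 64^2 = 4096 ≡ 63
8^8 ≡ 63^2 = 3969 ≡ 45
8^16 ≡ 45^2 = 2025 ≡ 63
8^32 ≡ 63^2 = 3969 ≡ 45
55 = 32 + 16 + 4 + 2 + 1, so 8^55 ≡ 45·63·63·64·8 ≡ 101 (mod 109)
1·101 = 101 ≡ 101 (mod 109)
101 ≡ 101 (mod 109), so the signature is genuine.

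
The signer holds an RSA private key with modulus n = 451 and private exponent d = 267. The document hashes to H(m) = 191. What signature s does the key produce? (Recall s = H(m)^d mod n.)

126

(H(m))^267 mod 451 = 126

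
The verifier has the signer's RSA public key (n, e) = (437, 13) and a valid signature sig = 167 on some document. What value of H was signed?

sig^2 ≡ 167^2 = 27889 ≡ 358
sig^4 ≡ 358^2 = 128164 ≡ 123
sig^8 ≡ 123^2 = 15129 ≡ 271
13 = 8 + 4 + 1, so sig^13 ≡ 271·123·167 ≡ 105 (mod 437)

105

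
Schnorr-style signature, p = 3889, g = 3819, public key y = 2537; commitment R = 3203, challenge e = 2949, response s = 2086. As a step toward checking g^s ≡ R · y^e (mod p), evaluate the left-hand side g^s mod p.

2056

3819^2 = 14584761 ≡ 1011
3819^4 ≡ 1011^2 = 1022121 ≡ 3203
3819^8 ≡ 3203^2 = 10259209 ≡ 27
3819^16 ≡ 27^2 = 729
3819^32 ≡ 729^2 = 531441 ≡ 2537
3819^64 ≡ 2537^2 = 6436369 ≡ 74
3819^128 ≡ 74^2 = 5476 ≡ 1587
3819^256 ≡ 1587^2 = 2518569 ≡ 2386
3819^512 ≡ 2386^2 = 5692996 ≡ 3389
3819^1024 ≡ 3389^2 = 11485321 ≡ 1104
3819^2048 ≡ 1104^2 = 1218816 ≡ 1559
2086 = 2048 + 32 + 4 + 2, so 3819^2086 ≡ 1559·2537·3203·1011 ≡ 2056 (mod 3889)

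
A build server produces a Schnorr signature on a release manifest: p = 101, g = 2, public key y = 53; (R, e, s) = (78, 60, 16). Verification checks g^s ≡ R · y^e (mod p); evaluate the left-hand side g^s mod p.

88

2^2 = 4
2^4 ≡ 4^2 = 16
2^8 ≡ 16^2 = 256 ≡ 54
2^16 ≡ 54^2 = 2916 ≡ 88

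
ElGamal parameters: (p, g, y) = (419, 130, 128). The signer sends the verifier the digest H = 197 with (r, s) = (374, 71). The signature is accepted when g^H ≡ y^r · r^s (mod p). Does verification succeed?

passes

Left side g^H mod p:
130^2 = 16900 ≡ 140
130^4 ≡ 140^2 = 19600 ≡ 326
130^8 ≡ 326^2 = 106276 ≡ 269
130^16 ≡ 269^2 = 72361 ≡ 293
130^32 ≡ 293^2 = 85849 ≡ 373
130^64 ≡ 373^2 = 139129 ≡ 21
130^128 ≡ 21^2 = 441 ≡ 22
197 = 128 + 64 + 4 + 1, so 130^197 ≡ 22·21·326·130 ≡ 109 (mod 419)
Right side y^r · r^s mod p:
128^2 = 16384 ≡ 43
128^4 ≡ 43^2 = 1849 ≡ 173
128^8 ≡ 173^2 = 29929 ≡ 180
128^16 ≡ 180^2 = 32400 ≡ 137
128^32 ≡ 137^2 = 18769 ≡ 333
128^64 ≡ 333^2 = 110889 ≡ 273
128^128 ≡ 273^2 = 74529 ≡ 366
128^256 ≡ 366^2 = 133956 ≡ 295
374 = 256 + 64 + 32 + 16 + 4 + 2, so 128^374 ≡ 295·273·333·137·173·43 ≡ 139 (mod 419)
374^2 = 139876 ≡ 349
374^4 ≡ 349^2 = 121801 ≡ 291
374^8 ≡ 291^2 = 84681 ≡ 43
374^16 ≡ 43^2 = 1849 ≡ 173
374^32 ≡ 173^2 = 29929 ≡ 180
374^64 ≡ 180^2 = 32400 ≡ 137
71 = 64 + 4 + 2 + 1, so 374^71 ≡ 137·291·349·374 ≡ 46 (mod 419)
139·46 = 6394 ≡ 109 (mod 419)
109 ≡ 109 (mod 419), so the signature is genuine.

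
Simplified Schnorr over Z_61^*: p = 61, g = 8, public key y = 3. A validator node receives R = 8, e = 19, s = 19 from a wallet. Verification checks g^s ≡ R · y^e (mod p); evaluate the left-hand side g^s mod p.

Squares mod 61: 8^1≡8, 8^2≡3, 8^4≡9, 8^8≡20, 8^16≡34
19 = 16 + 2 + 1, so 8^19 ≡ 34·3·8 ≡ 23 (mod 61)

23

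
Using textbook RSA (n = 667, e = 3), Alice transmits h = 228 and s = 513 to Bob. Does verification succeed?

s^2 ≡ 513^2 = 263169 ≡ 371
3 = 2 + 1, so s^3 ≡ 371·513 ≡ 228 (mod 667)
s^3 mod 667 = 228 matches h.

passes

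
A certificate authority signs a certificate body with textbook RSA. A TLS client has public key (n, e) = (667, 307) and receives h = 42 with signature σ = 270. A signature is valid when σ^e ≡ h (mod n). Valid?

yes

Squares mod 667: σ^1≡270, σ^2≡197, σ^4≡123, σ^8≡455, σ^16≡255, σ^32≡326, σ^64≡223, σ^128≡371, σ^256≡239
307 = 256 + 32 + 16 + 2 + 1, so σ^307 ≡ 239·326·255·197·270 ≡ 42 (mod 667)
Since 42 equals the digest 42, verification succeeds.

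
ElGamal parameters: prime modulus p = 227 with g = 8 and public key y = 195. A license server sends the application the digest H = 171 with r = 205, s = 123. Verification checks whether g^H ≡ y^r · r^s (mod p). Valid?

no

Left side g^H mod p:
Squares mod 227: 8^1≡8, 8^2≡64, 8^4≡10, 8^8≡100, 8^16≡12, 8^32≡144, 8^64≡79, 8^128≡112
171 = 128 + 32 + 8 + 2 + 1, so 8^171 ≡ 112·144·100·64·8 ≡ 13 (mod 227)
Right side y^r · r^s mod p:
Squares mod 227: 195^1≡195, 195^2≡116, 195^4≡63, 195^8≡110, 195^16≡69, 195^32≡221, 195^64≡36, 195^128≡161
205 = 128 + 64 + 8 + 4 + 1, so 195^205 ≡ 161·36·110·63·195 ≡ 29 (mod 227)
Squares mod 227: 205^1≡205, 205^2≡30, 205^4≡219, 205^8≡64, 205^16≡10, 205^32≡100, 205^64≡12
123 = 64 + 32 + 16 + 8 + 2 + 1, so 205^123 ≡ 12·100·10·64·30·205 ≡ 104 (mod 227)
29·104 = 3016 ≡ 65 (mod 227)
13 ≠ 65, so verification fails.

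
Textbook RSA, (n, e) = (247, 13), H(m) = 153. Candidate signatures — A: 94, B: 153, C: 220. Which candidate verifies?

Candidate A: Squares mod 247: 94^1≡94, 94^2≡191, 94^4≡172, 94^8≡191; 13 = 8 + 4 + 1, so 94^13 ≡ 191·172·94 ≡ 94 (mod 247)
Candidate B: Squares mod 247: 153^1≡153, 153^2≡191, 153^4≡172, 153^8≡191; 13 = 8 + 4 + 1, so 153^13 ≡ 191·172·153 ≡ 153 (mod 247)
  → matches H(m) = 153
Candidate C: Squares mod 247: 220^1≡220, 220^2≡235, 220^4≡144, 220^8≡235; 13 = 8 + 4 + 1, so 220^13 ≡ 235·144·220 ≡ 220 (mod 247)

B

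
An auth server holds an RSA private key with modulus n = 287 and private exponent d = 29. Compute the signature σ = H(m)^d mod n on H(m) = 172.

(H(m))^29 mod 287 = 128

128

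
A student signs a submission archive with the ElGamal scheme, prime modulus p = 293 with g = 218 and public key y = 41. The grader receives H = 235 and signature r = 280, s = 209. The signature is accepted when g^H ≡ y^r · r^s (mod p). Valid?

Left side g^H mod p:
Squares mod 293: 218^1≡218, 218^2≡58, 218^4≡141, 218^8≡250, 218^16≡91, 218^32≡77, 218^64≡69, 218^128≡73
235 = 128 + 64 + 32 + 8 + 2 + 1, so 218^235 ≡ 73·69·77·250·58·218 ≡ 41 (mod 293)
Right side y^r · r^s mod p:
Squares mod 293: 41^1≡41, 41^2≡216, 41^4≡69, 41^8≡73, 41^16≡55, 41^32≡95, 41^64≡235, 41^128≡141, 41^256≡250
280 = 256 + 16 + 8, so 41^280 ≡ 250·55·73 ≡ 225 (mod 293)
Squares mod 293: 280^1≡280, 280^2≡169, 280^4≡140, 280^8≡262, 280^16≡82, 280^32≡278, 280^64≡225, 280^128≡229
209 = 128 + 64 + 16 + 1, so 280^209 ≡ 229·225·82·280 ≡ 130 (mod 293)
225·130 = 29250 ≡ 243 (mod 293)
41 ≠ 243, so verification fails.

no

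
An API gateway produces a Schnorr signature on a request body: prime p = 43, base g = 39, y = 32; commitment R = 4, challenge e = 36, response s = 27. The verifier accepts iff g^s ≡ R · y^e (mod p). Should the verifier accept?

reject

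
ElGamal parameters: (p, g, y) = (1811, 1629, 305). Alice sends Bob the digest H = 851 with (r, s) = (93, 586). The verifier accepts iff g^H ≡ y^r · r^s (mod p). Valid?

yes

Left side g^H mod p:
1629^2 = 2653641 ≡ 526
1629^4 ≡ 526^2 = 276676 ≡ 1404
1629^8 ≡ 1404^2 = 1971216 ≡ 848
1629^16 ≡ 848^2 = 719104 ≡ 137
1629^32 ≡ 137^2 = 18769 ≡ 659
1629^64 ≡ 659^2 = 434281 ≡ 1452
1629^128 ≡ 1452^2 = 2108304 ≡ 300
1629^256 ≡ 300^2 = 90000 ≡ 1261
1629^512 ≡ 1261^2 = 1590121 ≡ 63
851 = 512 + 256 + 64 + 16 + 2 + 1, so 1629^851 ≡ 63·1261·1452·137·526·1629 ≡ 1754 (mod 1811)
Right side y^r · r^s mod p:
305^2 = 93025 ≡ 664
305^4 ≡ 664^2 = 440896 ≡ 823
305^8 ≡ 823^2 = 677329 ≡ 15
305^16 ≡ 15^2 = 225
305^32 ≡ 225^2 = 50625 ≡ 1728
305^64 ≡ 1728^2 = 2985984 ≡ 1456
93 = 64 + 16 + 8 + 4 + 1, so 305^93 ≡ 1456·225·15·823·305 ≡ 991 (mod 1811)
93^2 = 8649 ≡ 1405
93^4 ≡ 1405^2 = 1974025 ≡ 35
93^8 ≡ 35^2 = 1225
93^16 ≡ 1225^2 = 1500625 ≡ 1117
93^32 ≡ 1117^2 = 1247689 ≡ 1721
93^64 ≡ 1721^2 = 2961841 ≡ 856
93^128 ≡ 856^2 = 732736 ≡ 1092
93^256 ≡ 1092^2 = 1192464 ≡ 826
93^512 ≡ 826^2 = 682276 ≡ 1340
586 = 512 + 64 + 8 + 2, so 93^586 ≡ 1340·856·1225·1405 ≡ 603 (mod 1811)
991·603 = 597573 ≡ 1754 (mod 1811)
1754 ≡ 1754 (mod 1811), so the signature is genuine.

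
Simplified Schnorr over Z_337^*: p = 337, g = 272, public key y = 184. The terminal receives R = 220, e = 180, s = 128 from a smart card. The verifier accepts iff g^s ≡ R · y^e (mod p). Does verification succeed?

g^s mod p:
Squares mod 337: 272^1≡272, 272^2≡181, 272^4≡72, 272^8≡129, 272^16≡128, 272^32≡208, 272^64≡128, 272^128≡208
272^128 ≡ 208 (mod 337)
R · y^e mod p:
Squares mod 337: 184^1≡184, 184^2≡156, 184^4≡72, 184^8≡129, 184^16≡128, 184^32≡208, 184^64≡128, 184^128≡208
180 = 128 + 32 + 16 + 4, so 184^180 ≡ 208·208·128·72 ≡ 148 (mod 337)
220·148 = 32560 ≡ 208 (mod 337)
208 ≡ 208 (mod 337); signature holds.

passes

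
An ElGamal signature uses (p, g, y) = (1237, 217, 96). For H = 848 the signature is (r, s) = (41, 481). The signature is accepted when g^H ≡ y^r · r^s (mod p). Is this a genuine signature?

forged

Left side g^H mod p:
217^2 = 47089 ≡ 83
217^4 ≡ 83^2 = 6889 ≡ 704
217^8 ≡ 704^2 = 495616 ≡ 816
217^16 ≡ 816^2 = 665856 ≡ 350
217^32 ≡ 350^2 = 122500 ≡ 37
217^64 ≡ 37^2 = 1369 ≡ 132
217^128 ≡ 132^2 = 17424 ≡ 106
217^256 ≡ 106^2 = 11236 ≡ 103
217^512 ≡ 103^2 = 10609 ≡ 713
848 = 512 + 256 + 64 + 16, so 217^848 ≡ 713·103·132·350 ≡ 1090 (mod 1237)
Right side y^r · r^s mod p:
96^2 = 9216 ≡ 557
96^4 ≡ 557^2 = 310249 ≡ 999
96^8 ≡ 999^2 = 998001 ≡ 979
96^16 ≡ 979^2 = 958441 ≡ 1003
96^32 ≡ 1003^2 = 1006009 ≡ 328
41 = 32 + 8 + 1, so 96^41 ≡ 328·979·96 ≡ 712 (mod 1237)
41^2 = 1681 ≡ 444
41^4 ≡ 444^2 = 197136 ≡ 453
41^8 ≡ 453^2 = 205209 ≡ 1104
41^16 ≡ 1104^2 = 1218816 ≡ 371
41^32 ≡ 371^2 = 137641 ≡ 334
41^64 ≡ 334^2 = 111556 ≡ 226
41^128 ≡ 226^2 = 51076 ≡ 359
41^256 ≡ 359^2 = 128881 ≡ 233
481 = 256 + 128 + 64 + 32 + 1, so 41^481 ≡ 233·359·226·334·41 ≡ 357 (mod 1237)
712·357 = 254184 ≡ 599 (mod 1237)
1090 ≠ 599, so verification fails.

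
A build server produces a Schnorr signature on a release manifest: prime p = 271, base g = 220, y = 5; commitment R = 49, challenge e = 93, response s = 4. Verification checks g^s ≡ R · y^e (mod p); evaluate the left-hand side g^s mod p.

220^2 = 48400 ≡ 162
220^4 ≡ 162^2 = 26244 ≡ 228

228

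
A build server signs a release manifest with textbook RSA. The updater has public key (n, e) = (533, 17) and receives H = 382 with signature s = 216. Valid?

s^17 mod 533 = 151
151 ≠ 382, so verification fails.

no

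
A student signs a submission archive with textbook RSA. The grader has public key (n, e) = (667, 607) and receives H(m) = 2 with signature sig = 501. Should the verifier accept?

accept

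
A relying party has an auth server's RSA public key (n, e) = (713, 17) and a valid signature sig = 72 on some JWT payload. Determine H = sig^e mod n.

131

sig^2 ≡ 72^2 = 5184 ≡ 193
sig^4 ≡ 193^2 = 37249 ≡ 173
sig^8 ≡ 173^2 = 29929 ≡ 696
sig^16 ≡ 696^2 = 484416 ≡ 289
17 = 16 + 1, so sig^17 ≡ 289·72 ≡ 131 (mod 713)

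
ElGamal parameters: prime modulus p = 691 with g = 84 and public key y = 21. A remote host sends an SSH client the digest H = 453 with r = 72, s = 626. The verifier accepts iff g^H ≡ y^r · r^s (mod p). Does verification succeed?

fails

Left side g^H mod p:
84^2 = 7056 ≡ 146
84^4 ≡ 146^2 = 21316 ≡ 586
84^8 ≡ 586^2 = 343396 ≡ 660
84^16 ≡ 660^2 = 435600 ≡ 270
84^32 ≡ 270^2 = 72900 ≡ 345
84^64 ≡ 345^2 = 119025 ≡ 173
84^128 ≡ 173^2 = 29929 ≡ 216
84^256 ≡ 216^2 = 46656 ≡ 359
453 = 256 + 128 + 64 + 4 + 1, so 84^453 ≡ 359·216·173·586·84 ≡ 666 (mod 691)
Right side y^r · r^s mod p:
21^2 = 441
21^4 ≡ 441^2 = 194481 ≡ 310
21^8 ≡ 310^2 = 96100 ≡ 51
21^16 ≡ 51^2 = 2601 ≡ 528
21^32 ≡ 528^2 = 278784 ≡ 311
21^64 ≡ 311^2 = 96721 ≡ 672
72 = 64 + 8, so 21^72 ≡ 672·51 ≡ 413 (mod 691)
72^2 = 5184 ≡ 347
72^4 ≡ 347^2 = 120409 ≡ 175
72^8 ≡ 175^2 = 30625 ≡ 221
72^16 ≡ 221^2 = 48841 ≡ 471
72^32 ≡ 471^2 = 221841 ≡ 30
72^64 ≡ 30^2 = 900 ≡ 209
72^128 ≡ 209^2 = 43681 ≡ 148
72^256 ≡ 148^2 = 21904 ≡ 483
72^512 ≡ 483^2 = 233289 ≡ 422
626 = 512 + 64 + 32 + 16 + 2, so 72^626 ≡ 422·209·30·471·347 ≡ 529 (mod 691)
413·529 = 218477 ≡ 121 (mod 691)
666 ≠ 121, so verification fails.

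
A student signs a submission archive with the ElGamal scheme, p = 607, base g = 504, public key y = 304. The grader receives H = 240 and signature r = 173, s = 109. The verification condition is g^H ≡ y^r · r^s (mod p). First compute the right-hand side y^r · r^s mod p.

450

304^2 = 92416 ≡ 152
304^4 ≡ 152^2 = 23104 ≡ 38
304^8 ≡ 38^2 = 1444 ≡ 230
304^16 ≡ 230^2 = 52900 ≡ 91
304^32 ≡ 91^2 = 8281 ≡ 390
304^64 ≡ 390^2 = 152100 ≡ 350
304^128 ≡ 350^2 = 122500 ≡ 493
173 = 128 + 32 + 8 + 4 + 1, so 304^173 ≡ 493·390·230·38·304 ≡ 181 (mod 607)
173^2 = 29929 ≡ 186
173^4 ≡ 186^2 = 34596 ≡ 604
173^8 ≡ 604^2 = 364816 ≡ 9
173^16 ≡ 9^2 = 81
173^32 ≡ 81^2 = 6561 ≡ 491
173^64 ≡ 491^2 = 241081 ≡ 102
109 = 64 + 32 + 8 + 4 + 1, so 173^109 ≡ 102·491·9·604·173 ≡ 529 (mod 607)
y^r · r^s ≡ 181·529 = 95749 ≡ 450 (mod 607)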